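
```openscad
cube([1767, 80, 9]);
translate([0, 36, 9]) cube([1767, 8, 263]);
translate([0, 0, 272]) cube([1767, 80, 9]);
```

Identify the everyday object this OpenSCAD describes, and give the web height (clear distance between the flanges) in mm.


An I-beam. The web height is 263 mm.

Two wide flanges with a thin centred web — an I-beam. Overall 281 mm minus two 9 mm flanges gives a web of 281 − 2·9 = 263 mm.


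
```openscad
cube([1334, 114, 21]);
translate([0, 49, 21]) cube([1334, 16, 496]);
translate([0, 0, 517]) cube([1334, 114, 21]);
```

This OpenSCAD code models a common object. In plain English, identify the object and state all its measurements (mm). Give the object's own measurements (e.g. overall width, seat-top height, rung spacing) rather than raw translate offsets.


An I-beam lying along x, 1334 mm long. Overall section height 538 mm. Two flanges 114 mm wide (y) and 21 mm thick, one on the floor and one at the top; a web 16 mm thick runs between them, centred on the flange width.


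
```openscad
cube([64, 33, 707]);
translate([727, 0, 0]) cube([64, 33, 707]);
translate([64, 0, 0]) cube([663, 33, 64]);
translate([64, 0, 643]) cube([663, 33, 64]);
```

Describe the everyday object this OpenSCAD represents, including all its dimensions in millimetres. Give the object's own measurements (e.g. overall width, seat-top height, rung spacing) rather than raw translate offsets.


A rectangular picture frame lying in the x–z plane (depth along y). The opening is 663 mm wide (x) by 579 mm tall (z), surrounded by a border 64 mm wide on all four sides. The frame is 33 mm deep and is made of two full-height vertical stiles with two horizontal rails fitted between them.


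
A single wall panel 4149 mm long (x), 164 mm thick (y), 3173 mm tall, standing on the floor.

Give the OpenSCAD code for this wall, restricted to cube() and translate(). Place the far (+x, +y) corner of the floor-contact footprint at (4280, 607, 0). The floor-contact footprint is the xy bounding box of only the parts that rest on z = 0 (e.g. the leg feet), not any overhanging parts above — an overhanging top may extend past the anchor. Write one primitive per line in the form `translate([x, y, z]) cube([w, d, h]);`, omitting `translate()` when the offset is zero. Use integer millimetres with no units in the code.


translate([131, 443, 0]) cube([4149, 164, 3173]);


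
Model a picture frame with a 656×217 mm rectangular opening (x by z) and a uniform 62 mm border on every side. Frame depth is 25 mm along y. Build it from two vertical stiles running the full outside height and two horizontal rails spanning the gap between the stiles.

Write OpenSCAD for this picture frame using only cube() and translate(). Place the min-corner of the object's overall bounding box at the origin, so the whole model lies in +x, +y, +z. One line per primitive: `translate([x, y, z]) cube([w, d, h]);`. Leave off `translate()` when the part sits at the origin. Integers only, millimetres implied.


cube([62, 25, 341]);
translate([718, 0, 0]) cube([62, 25, 341]);
translate([62, 0, 0]) cube([656, 25, 62]);
translate([62, 0, 279]) cube([656, 25, 62]);


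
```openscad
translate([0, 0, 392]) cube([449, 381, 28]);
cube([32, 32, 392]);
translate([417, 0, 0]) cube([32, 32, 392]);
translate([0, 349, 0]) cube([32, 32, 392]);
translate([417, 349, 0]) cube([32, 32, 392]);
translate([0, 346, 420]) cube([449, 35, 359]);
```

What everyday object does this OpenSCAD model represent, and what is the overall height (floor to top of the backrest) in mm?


A chair. The overall height is 779 mm.

A slab on four corner posts with a tall panel at the back — a chair. The seat slab sits at z = 392 with thickness 28, and the 359 mm backrest starts at the seat top, so the overall height is 392 + 28 + 359 = 779 mm.


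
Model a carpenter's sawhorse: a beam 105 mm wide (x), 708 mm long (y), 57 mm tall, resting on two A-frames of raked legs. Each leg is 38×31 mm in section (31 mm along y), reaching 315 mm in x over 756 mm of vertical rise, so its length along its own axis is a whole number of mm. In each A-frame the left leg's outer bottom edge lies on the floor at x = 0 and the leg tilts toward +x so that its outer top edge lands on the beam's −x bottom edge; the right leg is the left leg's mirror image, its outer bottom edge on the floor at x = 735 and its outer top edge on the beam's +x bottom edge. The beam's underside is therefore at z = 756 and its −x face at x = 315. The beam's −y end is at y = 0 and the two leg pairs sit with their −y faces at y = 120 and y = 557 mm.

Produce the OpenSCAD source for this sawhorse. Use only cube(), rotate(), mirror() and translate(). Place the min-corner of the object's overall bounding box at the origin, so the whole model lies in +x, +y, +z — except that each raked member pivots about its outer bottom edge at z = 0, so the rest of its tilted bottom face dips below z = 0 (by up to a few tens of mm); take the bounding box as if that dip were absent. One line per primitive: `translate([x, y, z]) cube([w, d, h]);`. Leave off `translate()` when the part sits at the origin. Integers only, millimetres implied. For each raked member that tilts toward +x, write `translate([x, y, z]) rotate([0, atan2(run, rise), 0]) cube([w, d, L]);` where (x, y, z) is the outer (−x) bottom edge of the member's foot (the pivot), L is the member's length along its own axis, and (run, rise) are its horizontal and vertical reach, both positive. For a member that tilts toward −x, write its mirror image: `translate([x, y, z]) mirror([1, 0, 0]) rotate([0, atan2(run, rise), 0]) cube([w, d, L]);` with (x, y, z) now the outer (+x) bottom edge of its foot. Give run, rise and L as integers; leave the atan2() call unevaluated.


translate([315, 0, 756]) cube([105, 708, 57]);
translate([0, 120, 0]) rotate([0, atan2(315, 756), 0]) cube([38, 31, 819]);
translate([735, 120, 0]) mirror([1, 0, 0]) rotate([0, atan2(315, 756), 0]) cube([38, 31, 819]);
translate([0, 557, 0]) rotate([0, atan2(315, 756), 0]) cube([38, 31, 819]);
translate([735, 557, 0]) mirror([1, 0, 0]) rotate([0, atan2(315, 756), 0]) cube([38, 31, 819]);


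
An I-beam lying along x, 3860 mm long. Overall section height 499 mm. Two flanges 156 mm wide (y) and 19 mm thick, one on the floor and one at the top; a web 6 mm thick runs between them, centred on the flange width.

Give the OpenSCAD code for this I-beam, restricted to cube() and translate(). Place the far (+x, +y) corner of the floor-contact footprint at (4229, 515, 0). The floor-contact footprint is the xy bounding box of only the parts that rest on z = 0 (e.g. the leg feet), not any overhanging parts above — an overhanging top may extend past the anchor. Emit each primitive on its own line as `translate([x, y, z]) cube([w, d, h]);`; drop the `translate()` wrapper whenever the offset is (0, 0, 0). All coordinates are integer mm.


translate([369, 359, 0]) cube([3860, 156, 19]);
translate([369, 434, 19]) cube([3860, 6, 461]);
translate([369, 359, 480]) cube([3860, 156, 19]);


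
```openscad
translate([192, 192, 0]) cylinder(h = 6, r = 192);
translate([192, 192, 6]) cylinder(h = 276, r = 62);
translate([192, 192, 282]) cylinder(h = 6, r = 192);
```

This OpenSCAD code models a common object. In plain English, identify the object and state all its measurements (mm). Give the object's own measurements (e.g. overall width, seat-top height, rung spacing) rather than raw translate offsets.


A spool: two coaxial disc flanges of radius 192 mm and thickness 6 mm, joined by a core cylinder of radius 62 mm and height 276 mm. The lower flange rests on z = 0 and the three cylinders share a vertical axis.


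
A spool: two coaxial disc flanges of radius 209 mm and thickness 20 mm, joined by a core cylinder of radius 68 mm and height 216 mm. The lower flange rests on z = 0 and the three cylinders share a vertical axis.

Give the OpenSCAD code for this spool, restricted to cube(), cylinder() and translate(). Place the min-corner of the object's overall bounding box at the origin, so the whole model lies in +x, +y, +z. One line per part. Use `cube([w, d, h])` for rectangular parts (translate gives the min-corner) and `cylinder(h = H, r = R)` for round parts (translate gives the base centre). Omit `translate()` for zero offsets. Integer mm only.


translate([209, 209, 0]) cylinder(h = 20, r = 209);
translate([209, 209, 20]) cylinder(h = 216, r = 68);
translate([209, 209, 236]) cylinder(h = 20, r = 209);


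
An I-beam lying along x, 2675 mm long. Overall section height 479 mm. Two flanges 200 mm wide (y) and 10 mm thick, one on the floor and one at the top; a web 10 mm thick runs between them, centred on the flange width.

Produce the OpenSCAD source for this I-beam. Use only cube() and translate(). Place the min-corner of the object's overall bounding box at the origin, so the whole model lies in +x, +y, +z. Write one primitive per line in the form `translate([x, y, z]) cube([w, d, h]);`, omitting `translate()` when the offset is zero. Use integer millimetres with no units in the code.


cube([2675, 200, 10]);
translate([0, 95, 10]) cube([2675, 10, 459]);
translate([0, 0, 469]) cube([2675, 200, 10]);


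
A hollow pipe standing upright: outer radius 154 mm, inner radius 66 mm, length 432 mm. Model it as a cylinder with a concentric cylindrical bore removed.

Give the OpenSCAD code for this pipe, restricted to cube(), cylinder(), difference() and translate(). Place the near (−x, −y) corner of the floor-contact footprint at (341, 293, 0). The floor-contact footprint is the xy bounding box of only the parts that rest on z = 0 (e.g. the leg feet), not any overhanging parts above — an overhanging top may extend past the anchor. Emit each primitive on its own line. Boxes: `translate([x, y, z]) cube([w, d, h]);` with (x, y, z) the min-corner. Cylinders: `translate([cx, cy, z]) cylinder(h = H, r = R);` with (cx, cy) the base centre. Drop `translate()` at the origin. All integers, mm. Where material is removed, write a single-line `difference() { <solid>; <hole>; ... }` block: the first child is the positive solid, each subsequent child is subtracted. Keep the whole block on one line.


difference() { translate([495, 447, 0]) cylinder(h = 432, r = 154); translate([495, 447, 0]) cylinder(h = 432, r = 66); }


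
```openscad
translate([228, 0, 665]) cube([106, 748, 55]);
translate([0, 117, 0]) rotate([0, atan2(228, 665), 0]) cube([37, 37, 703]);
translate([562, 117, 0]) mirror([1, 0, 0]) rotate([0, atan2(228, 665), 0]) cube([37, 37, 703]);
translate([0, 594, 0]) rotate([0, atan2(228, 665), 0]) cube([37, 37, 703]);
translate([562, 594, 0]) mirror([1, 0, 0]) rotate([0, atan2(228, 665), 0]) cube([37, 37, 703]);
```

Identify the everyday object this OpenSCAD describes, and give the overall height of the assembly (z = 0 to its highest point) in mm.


A sawhorse. The overall height is 720 mm.

A beam across two mirrored pairs of raked legs — a sawhorse. The beam's underside is at z = 665 (matching the legs' vertical rise in atan2(228, 665)) and the beam is 55 mm tall, so its top is at 665 + 55 = 720 mm. The raked legs top out at the beam's underside, so that is the highest point.


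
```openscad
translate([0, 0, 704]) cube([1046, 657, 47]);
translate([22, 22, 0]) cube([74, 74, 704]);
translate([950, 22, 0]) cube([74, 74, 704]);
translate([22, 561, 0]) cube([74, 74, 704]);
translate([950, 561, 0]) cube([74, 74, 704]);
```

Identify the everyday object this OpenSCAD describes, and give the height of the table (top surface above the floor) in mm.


A table. The table height is 751 mm.

A 1046×657×47 slab sits at z = 704 on four 74 mm square posts — a table. The top surface is at 704 + 47 = 751 mm.


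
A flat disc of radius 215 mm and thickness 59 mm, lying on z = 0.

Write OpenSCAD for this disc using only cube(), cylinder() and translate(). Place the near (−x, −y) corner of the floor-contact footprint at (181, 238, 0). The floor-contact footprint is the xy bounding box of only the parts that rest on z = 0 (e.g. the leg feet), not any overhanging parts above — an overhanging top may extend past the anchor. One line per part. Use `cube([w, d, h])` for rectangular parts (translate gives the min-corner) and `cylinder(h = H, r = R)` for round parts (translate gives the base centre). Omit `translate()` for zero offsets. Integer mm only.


translate([396, 453, 0]) cylinder(h = 59, r = 215);


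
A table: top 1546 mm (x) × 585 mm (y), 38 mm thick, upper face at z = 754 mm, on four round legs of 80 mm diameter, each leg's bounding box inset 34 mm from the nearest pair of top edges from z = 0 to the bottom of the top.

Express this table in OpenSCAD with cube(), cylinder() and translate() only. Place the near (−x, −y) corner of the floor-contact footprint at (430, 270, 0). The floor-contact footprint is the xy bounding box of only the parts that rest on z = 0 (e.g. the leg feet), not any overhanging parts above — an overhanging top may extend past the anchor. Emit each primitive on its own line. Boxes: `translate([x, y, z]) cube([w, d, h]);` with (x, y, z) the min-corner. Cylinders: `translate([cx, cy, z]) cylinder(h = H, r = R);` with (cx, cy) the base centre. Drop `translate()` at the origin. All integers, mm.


// leg_h = 754 - 38 = 716
translate([396, 236, 716]) cube([1546, 585, 38]);
translate([470, 310, 0]) cylinder(h = 716, r = 40);
translate([1868, 310, 0]) cylinder(h = 716, r = 40);
translate([470, 747, 0]) cylinder(h = 716, r = 40);
translate([1868, 747, 0]) cylinder(h = 716, r = 40);


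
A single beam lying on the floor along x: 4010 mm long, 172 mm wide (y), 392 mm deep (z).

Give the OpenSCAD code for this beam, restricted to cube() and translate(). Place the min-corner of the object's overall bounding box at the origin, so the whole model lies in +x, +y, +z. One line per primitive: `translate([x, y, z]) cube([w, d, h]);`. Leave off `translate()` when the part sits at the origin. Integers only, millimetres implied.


cube([4010, 172, 392]);


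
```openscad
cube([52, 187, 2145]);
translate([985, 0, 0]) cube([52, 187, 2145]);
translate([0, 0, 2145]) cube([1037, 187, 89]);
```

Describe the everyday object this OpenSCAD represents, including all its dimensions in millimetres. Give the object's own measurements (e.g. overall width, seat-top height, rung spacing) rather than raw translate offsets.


A door frame. The clear opening is 933 mm wide and 2145 mm high. Two 52 mm wide jambs, 187 mm deep, stand either side of the opening from the floor to the top of the opening. A 89 mm thick head sits across the top of both jambs, spanning the full outside width of the frame.


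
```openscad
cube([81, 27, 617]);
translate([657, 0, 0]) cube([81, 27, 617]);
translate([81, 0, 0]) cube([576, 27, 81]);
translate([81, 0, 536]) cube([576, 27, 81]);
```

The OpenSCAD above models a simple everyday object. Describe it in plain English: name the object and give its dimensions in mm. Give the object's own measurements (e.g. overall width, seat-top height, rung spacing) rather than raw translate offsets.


A rectangular picture frame lying in the x–z plane (depth along y). The opening is 576 mm wide (x) by 455 mm tall (z), surrounded by a border 81 mm wide on all four sides. The frame is 27 mm deep and is made of two full-height vertical stiles with two horizontal rails fitted between them.


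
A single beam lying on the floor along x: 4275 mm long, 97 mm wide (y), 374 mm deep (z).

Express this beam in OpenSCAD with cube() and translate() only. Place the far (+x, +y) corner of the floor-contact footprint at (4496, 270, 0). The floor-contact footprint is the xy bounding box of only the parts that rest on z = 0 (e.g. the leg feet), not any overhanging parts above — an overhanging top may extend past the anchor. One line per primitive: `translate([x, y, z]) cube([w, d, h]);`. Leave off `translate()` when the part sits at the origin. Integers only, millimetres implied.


translate([221, 173, 0]) cube([4275, 97, 374]);


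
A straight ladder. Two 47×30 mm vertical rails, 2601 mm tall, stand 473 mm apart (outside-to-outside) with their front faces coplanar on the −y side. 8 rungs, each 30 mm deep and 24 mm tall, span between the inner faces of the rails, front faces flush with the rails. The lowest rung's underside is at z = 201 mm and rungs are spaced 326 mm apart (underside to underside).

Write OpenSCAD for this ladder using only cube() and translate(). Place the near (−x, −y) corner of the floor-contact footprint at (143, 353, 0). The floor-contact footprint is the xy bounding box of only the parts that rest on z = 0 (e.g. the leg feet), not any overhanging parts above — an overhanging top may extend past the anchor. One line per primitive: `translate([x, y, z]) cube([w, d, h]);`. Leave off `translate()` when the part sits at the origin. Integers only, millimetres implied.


translate([143, 353, 0]) cube([47, 30, 2601]);
translate([569, 353, 0]) cube([47, 30, 2601]);
translate([190, 353, 201]) cube([379, 30, 24]);
translate([190, 353, 527]) cube([379, 30, 24]);
translate([190, 353, 853]) cube([379, 30, 24]);
translate([190, 353, 1179]) cube([379, 30, 24]);
translate([190, 353, 1505]) cube([379, 30, 24]);
translate([190, 353, 1831]) cube([379, 30, 24]);
translate([190, 353, 2157]) cube([379, 30, 24]);
translate([190, 353, 2483]) cube([379, 30, 24]);


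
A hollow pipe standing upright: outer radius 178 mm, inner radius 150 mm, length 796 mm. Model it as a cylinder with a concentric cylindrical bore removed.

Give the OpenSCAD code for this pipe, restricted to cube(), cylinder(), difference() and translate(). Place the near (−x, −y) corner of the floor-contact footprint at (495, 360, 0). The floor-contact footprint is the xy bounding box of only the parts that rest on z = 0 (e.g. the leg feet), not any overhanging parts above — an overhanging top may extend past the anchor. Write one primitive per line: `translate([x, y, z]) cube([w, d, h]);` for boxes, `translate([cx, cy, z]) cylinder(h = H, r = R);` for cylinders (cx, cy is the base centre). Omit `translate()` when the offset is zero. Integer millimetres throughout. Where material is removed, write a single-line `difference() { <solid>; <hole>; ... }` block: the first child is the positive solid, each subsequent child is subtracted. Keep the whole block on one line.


difference() { translate([673, 538, 0]) cylinder(h = 796, r = 178); translate([673, 538, 0]) cylinder(h = 796, r = 150); }


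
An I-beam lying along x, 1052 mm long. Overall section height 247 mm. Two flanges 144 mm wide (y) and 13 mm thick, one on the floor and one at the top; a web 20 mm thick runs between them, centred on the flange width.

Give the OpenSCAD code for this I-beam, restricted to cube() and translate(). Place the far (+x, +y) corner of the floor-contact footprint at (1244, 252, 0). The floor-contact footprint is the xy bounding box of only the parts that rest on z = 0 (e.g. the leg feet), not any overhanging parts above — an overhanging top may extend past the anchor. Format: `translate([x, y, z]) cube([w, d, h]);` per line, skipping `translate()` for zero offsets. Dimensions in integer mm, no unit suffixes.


translate([192, 108, 0]) cube([1052, 144, 13]);
translate([192, 170, 13]) cube([1052, 20, 221]);
translate([192, 108, 234]) cube([1052, 144, 13]);


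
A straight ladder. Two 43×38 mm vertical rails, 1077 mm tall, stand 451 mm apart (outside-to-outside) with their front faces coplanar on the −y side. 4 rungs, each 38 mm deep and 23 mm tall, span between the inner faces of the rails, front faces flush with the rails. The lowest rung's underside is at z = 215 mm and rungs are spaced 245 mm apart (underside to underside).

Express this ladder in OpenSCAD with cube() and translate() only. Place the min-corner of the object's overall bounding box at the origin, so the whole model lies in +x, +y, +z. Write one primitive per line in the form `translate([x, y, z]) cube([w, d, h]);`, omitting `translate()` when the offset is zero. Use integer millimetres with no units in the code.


// rung span = 451 - 2*43 = 365
// rung[k] z = 215 + k*245
cube([43, 38, 1077]);
translate([408, 0, 0]) cube([43, 38, 1077]);
translate([43, 0, 215]) cube([365, 38, 23]);
translate([43, 0, 460]) cube([365, 38, 23]);
translate([43, 0, 705]) cube([365, 38, 23]);
translate([43, 0, 950]) cube([365, 38, 23]);


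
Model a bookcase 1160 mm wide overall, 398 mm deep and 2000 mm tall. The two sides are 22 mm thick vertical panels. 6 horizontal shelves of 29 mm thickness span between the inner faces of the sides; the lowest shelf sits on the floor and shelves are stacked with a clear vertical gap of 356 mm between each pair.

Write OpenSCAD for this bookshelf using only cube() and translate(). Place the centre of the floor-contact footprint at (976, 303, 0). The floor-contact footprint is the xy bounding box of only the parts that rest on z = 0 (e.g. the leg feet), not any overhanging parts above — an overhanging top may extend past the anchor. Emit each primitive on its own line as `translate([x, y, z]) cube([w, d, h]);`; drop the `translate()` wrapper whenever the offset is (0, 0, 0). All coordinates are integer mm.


translate([396, 104, 0]) cube([22, 398, 2000]);
translate([1534, 104, 0]) cube([22, 398, 2000]);
translate([418, 104, 0]) cube([1116, 398, 29]);
translate([418, 104, 385]) cube([1116, 398, 29]);
translate([418, 104, 770]) cube([1116, 398, 29]);
translate([418, 104, 1155]) cube([1116, 398, 29]);
translate([418, 104, 1540]) cube([1116, 398, 29]);
translate([418, 104, 1925]) cube([1116, 398, 29]);


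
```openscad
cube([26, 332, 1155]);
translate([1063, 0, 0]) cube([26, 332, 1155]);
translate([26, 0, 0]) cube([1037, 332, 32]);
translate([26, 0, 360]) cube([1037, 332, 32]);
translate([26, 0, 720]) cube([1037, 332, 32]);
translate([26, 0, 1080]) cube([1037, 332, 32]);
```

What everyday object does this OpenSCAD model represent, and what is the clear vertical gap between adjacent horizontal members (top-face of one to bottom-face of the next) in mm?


A bookshelf. The clear shelf gap is 328 mm.

Two tall side panels with 4 horizontal boards between them — a bookshelf. The first two shelf undersides are at z = 0 and z = 360; with shelf thickness 32, the clear gap is 360 − 0 − 32 = 328 mm.


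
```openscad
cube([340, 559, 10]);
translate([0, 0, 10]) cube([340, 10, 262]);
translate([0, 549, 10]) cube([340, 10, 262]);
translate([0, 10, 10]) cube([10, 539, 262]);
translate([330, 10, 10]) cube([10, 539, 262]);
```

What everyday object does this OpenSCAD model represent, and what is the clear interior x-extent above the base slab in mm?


An open box. The internal width is 320 mm.

A 340×559 base slab with four walls standing on it — an open box. The base is 340 mm wide and the walls are 10 mm thick, so the internal width is 340 − 2 × 10 = 320 mm.


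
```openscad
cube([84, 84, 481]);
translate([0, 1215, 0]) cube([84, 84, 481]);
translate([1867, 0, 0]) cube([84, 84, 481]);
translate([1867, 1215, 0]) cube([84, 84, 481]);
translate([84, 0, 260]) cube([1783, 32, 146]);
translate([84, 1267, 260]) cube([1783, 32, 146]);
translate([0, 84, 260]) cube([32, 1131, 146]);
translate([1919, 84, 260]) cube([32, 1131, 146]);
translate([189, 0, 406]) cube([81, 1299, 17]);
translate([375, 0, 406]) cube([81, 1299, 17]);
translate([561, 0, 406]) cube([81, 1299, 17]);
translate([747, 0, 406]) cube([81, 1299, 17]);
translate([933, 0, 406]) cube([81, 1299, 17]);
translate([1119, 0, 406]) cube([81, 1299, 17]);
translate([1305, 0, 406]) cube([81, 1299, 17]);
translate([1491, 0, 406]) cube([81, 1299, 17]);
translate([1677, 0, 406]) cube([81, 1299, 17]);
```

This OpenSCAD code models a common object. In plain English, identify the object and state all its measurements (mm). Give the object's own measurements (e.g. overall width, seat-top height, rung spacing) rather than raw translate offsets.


A bed frame 1951 mm long (x) by 1299 mm wide (y). Four 84×84 mm corner posts, 481 mm tall, at the corners of the footprint. Four rails of 32 mm thickness and 146 mm height run between adjacent posts with their undersides at z = 260 mm, their outer faces flush with the outside of the frame (the two x-running rails run between the posts' inner faces; the two y-running rails run between the posts' inner faces). 9 slats, each 81 mm wide (x) and 17 mm thick, lie across the top of the two x-running rails, running the full 1299 mm width of the frame in y; along x they sit between the end posts with a 105 mm gap after the −x posts and between neighbouring slats, leaving 109 mm before the +x posts.


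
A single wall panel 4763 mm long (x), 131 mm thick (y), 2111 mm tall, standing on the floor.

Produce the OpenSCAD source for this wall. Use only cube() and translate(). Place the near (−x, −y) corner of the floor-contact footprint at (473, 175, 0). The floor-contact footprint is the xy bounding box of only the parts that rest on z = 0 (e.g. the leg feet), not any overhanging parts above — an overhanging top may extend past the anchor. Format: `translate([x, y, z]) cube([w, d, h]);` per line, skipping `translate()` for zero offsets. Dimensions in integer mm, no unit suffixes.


translate([473, 175, 0]) cube([4763, 131, 2111]);


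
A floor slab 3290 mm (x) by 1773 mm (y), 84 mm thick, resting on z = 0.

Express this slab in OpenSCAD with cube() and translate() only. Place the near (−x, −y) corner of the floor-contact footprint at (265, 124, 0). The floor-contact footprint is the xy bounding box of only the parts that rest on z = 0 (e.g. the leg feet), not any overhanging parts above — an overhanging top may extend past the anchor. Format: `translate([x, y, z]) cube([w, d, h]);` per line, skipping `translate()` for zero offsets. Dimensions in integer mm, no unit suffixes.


translate([265, 124, 0]) cube([3290, 1773, 84]);


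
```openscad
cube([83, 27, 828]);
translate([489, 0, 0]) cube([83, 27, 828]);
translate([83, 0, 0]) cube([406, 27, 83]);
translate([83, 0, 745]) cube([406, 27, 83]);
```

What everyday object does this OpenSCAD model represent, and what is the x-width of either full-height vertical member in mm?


A picture frame. The border width is 83 mm.

Four thin pieces enclosing a rectangular opening — a picture frame. The two full-height stiles are 828 mm tall; the top rail sits at z = 745 and is 83 mm tall, so the border above the opening is 828 − 745 = 83 mm, matching the stile x-width.


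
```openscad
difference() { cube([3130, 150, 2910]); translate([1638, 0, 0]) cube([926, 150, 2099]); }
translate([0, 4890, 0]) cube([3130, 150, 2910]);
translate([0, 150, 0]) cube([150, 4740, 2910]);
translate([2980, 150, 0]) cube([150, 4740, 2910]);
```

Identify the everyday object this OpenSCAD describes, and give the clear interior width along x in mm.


A single room. The interior width is 2830 mm.

Four walls enclosing a rectangle with a door in the front wall — a room. Outside width 3130 minus two 150 mm walls gives 2830 mm.


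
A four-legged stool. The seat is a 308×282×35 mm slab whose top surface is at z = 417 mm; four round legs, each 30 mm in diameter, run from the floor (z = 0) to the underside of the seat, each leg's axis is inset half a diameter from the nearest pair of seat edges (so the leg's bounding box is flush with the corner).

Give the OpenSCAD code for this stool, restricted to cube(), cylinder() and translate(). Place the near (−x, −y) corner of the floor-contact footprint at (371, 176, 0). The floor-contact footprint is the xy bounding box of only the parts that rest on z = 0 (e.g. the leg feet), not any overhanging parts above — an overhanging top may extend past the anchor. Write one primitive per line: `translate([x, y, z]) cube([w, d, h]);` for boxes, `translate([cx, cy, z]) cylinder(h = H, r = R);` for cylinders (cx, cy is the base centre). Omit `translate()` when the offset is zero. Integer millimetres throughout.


translate([371, 176, 382]) cube([308, 282, 35]);
translate([386, 191, 0]) cylinder(h = 382, r = 15);
translate([664, 191, 0]) cylinder(h = 382, r = 15);
translate([386, 443, 0]) cylinder(h = 382, r = 15);
translate([664, 443, 0]) cylinder(h = 382, r = 15);


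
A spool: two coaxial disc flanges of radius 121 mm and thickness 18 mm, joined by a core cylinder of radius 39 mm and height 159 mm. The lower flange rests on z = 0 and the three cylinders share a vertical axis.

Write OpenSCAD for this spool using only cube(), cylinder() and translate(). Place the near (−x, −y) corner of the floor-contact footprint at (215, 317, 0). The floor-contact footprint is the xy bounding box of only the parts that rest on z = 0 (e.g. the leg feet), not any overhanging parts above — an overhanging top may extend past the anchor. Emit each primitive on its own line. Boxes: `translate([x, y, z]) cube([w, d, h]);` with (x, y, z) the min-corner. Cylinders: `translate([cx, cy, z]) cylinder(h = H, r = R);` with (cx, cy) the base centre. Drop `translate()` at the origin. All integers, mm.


translate([336, 438, 0]) cylinder(h = 18, r = 121);
translate([336, 438, 18]) cylinder(h = 159, r = 39);
translate([336, 438, 177]) cylinder(h = 18, r = 121);


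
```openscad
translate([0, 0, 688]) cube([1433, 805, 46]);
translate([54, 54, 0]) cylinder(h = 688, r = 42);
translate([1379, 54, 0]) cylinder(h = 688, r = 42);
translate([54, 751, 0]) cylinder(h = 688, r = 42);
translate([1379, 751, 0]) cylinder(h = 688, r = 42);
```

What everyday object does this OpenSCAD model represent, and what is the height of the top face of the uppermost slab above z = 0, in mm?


A table. The table height is 734 mm.

A 1433×805×46 slab sits at z = 688 on four Ø84 mm round legs — a table. The top surface is at 688 + 46 = 734 mm.


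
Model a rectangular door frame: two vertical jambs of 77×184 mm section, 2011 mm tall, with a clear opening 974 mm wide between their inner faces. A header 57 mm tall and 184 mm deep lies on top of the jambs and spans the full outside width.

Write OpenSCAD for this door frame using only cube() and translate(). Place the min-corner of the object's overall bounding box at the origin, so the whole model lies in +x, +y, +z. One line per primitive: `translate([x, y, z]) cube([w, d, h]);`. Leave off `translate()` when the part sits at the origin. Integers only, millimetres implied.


cube([77, 184, 2011]);
translate([1051, 0, 0]) cube([77, 184, 2011]);
translate([0, 0, 2011]) cube([1128, 184, 57]);


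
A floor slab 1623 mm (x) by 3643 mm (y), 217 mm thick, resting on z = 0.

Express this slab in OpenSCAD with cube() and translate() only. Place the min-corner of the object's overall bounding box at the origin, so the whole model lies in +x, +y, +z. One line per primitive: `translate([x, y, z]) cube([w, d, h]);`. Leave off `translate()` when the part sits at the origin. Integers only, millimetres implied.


cube([1623, 3643, 217]);


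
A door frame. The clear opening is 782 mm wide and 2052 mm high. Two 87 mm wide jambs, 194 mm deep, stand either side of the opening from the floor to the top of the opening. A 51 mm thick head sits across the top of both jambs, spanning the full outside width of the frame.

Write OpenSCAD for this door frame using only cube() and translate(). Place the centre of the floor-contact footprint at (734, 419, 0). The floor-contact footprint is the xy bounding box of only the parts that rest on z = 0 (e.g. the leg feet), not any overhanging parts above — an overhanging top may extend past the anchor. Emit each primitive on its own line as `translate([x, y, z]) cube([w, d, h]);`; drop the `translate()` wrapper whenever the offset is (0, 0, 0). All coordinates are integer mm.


translate([256, 322, 0]) cube([87, 194, 2052]);
translate([1125, 322, 0]) cube([87, 194, 2052]);
translate([256, 322, 2052]) cube([956, 194, 51]);


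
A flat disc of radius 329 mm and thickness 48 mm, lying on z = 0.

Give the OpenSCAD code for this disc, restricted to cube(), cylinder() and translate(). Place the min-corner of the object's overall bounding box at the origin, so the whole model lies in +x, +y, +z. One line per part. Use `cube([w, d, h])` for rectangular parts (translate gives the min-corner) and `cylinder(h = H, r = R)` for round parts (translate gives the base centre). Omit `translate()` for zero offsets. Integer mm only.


translate([329, 329, 0]) cylinder(h = 48, r = 329);


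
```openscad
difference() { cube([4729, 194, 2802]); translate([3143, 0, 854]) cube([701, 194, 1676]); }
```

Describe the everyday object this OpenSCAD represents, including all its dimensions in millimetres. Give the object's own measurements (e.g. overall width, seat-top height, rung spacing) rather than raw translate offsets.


A wall 4729 mm long (x), 194 mm thick (y), 2802 mm tall, with a rectangular window opening cut through it. The opening is 701 mm wide and 1676 mm tall; its sill is at z = 854 mm and its near (−x) edge is 3143 mm from the wall's −x end. The opening passes through the full wall thickness.


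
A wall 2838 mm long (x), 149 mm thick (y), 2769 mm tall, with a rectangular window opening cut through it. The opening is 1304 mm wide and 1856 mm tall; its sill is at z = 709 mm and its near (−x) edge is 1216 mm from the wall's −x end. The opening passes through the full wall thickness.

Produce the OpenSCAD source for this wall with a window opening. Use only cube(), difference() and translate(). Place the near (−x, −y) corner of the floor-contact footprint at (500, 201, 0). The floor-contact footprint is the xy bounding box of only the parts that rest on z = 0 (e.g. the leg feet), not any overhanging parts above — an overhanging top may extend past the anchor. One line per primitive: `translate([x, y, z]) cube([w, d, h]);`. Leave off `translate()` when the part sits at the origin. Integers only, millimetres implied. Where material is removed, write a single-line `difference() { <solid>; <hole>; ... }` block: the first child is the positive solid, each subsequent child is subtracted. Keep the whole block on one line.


difference() { translate([500, 201, 0]) cube([2838, 149, 2769]); translate([1716, 201, 709]) cube([1304, 149, 1856]); }


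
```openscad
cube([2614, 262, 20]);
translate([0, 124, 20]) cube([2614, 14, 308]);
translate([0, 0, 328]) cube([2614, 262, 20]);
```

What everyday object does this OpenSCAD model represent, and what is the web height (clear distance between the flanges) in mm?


An I-beam. The web height is 308 mm.

Two wide flanges with a thin centred web — an I-beam. Overall 348 mm minus two 20 mm flanges gives a web of 348 − 2·20 = 308 mm.


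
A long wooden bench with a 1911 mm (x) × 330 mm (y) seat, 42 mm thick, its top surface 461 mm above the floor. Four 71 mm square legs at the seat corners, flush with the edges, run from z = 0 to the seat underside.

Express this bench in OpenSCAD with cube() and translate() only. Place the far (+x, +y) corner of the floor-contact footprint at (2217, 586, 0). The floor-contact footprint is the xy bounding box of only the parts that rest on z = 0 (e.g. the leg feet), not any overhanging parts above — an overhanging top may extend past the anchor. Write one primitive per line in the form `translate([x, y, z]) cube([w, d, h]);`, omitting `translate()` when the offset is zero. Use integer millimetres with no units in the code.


translate([306, 256, 419]) cube([1911, 330, 42]);
translate([306, 256, 0]) cube([71, 71, 419]);
translate([306, 515, 0]) cube([71, 71, 419]);
translate([2146, 256, 0]) cube([71, 71, 419]);
translate([2146, 515, 0]) cube([71, 71, 419]);


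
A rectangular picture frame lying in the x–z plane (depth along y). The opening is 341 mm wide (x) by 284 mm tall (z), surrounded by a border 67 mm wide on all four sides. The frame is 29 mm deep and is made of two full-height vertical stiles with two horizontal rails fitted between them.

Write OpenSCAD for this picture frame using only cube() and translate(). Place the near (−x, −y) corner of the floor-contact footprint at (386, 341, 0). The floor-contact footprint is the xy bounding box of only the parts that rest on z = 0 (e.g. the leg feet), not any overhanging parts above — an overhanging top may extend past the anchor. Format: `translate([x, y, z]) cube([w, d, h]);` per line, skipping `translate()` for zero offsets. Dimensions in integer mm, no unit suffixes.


translate([386, 341, 0]) cube([67, 29, 418]);
translate([794, 341, 0]) cube([67, 29, 418]);
translate([453, 341, 0]) cube([341, 29, 67]);
translate([453, 341, 351]) cube([341, 29, 67]);


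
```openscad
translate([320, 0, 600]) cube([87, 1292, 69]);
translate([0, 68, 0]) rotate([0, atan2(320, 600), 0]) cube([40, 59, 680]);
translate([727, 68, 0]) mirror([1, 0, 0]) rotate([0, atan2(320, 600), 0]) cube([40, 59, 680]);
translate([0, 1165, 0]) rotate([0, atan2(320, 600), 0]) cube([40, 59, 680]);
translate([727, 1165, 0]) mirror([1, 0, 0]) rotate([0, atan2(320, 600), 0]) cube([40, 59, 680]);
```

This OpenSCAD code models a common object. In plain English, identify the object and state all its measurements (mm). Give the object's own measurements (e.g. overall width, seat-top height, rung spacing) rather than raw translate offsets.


A sawhorse. A 87×1292×69 mm beam (x, y, z) sits on two A-frame leg pairs. Each pair is two raked legs of 40×59 mm section (59 mm along y) splaying symmetrically in x. Each leg rises 600 mm vertically over 320 mm of horizontal reach and is 680 mm long along its own axis. Every leg's outer bottom edge rests on the floor and its outer top edge meets a bottom edge of the beam — the left legs (tilting toward +x) meet the beam's −x bottom edge, the right legs (their mirror images, tilting toward −x) meet its +x bottom edge — so the leg tops tuck under the beam, the beam's underside is 600 mm above the floor, and the feet are 727 mm apart outside-to-outside with the beam centred between them. The two leg pairs are set in 68 mm from either end of the beam.


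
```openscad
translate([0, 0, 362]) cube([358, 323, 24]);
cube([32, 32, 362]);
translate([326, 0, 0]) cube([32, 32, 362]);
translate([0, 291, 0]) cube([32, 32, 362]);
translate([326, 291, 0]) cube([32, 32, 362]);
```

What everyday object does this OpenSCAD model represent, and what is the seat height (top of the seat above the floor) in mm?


A stool. The seat height is 386 mm.

A 358×323×24 slab at z = 362 on four corner posts — a stool. The seat top is 362 + 24 = 386 mm.


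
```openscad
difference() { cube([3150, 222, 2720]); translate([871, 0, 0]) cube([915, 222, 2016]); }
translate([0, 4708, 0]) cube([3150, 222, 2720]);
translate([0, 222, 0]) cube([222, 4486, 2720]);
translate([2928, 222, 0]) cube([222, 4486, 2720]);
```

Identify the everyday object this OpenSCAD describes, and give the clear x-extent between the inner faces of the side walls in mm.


A single room. The interior width is 2706 mm.

Four walls enclosing a rectangle with a door in the front wall — a room. Outside width 3150 minus two 222 mm walls gives 2706 mm.


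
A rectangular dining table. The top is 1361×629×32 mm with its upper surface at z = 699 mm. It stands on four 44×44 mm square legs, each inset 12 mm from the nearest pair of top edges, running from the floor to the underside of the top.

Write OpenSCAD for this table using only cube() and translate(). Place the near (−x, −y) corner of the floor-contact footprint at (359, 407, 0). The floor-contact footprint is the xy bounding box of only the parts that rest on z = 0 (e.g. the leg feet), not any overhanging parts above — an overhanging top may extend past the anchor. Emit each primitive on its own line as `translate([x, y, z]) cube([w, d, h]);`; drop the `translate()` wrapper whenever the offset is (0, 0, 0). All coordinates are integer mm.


translate([347, 395, 667]) cube([1361, 629, 32]);
translate([359, 407, 0]) cube([44, 44, 667]);
translate([1652, 407, 0]) cube([44, 44, 667]);
translate([359, 968, 0]) cube([44, 44, 667]);
translate([1652, 968, 0]) cube([44, 44, 667]);


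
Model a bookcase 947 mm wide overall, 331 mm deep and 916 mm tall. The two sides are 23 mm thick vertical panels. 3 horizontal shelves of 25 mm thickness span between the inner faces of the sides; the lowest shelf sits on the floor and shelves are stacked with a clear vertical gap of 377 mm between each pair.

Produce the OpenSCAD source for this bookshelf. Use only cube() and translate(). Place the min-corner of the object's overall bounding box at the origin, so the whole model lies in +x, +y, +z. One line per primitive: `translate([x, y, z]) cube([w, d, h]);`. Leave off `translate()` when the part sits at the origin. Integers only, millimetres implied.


cube([23, 331, 916]);
translate([924, 0, 0]) cube([23, 331, 916]);
translate([23, 0, 0]) cube([901, 331, 25]);
translate([23, 0, 402]) cube([901, 331, 25]);
translate([23, 0, 804]) cube([901, 331, 25]);
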